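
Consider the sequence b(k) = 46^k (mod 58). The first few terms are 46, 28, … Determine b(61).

b(1) = 46,  b(2) = 28,  b(3) = 12,  b(4) = 30,  b(5) = 46.
The sequence repeats with period 4.
(61 - 1) mod 4 = 0, so b(61) = b(1) = 46.

46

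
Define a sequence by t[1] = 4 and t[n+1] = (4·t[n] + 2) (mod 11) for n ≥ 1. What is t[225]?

t[1] = 4, t[2] = 7, t[3] = 8, t[4] = 1, t[5] = 6, t[6] = 4.
Since t[6] = t[1] = 4, the sequence is periodic with period 5.
So t[225] = t[1 + ((225-1) mod 5)] = t[5] = 6.

6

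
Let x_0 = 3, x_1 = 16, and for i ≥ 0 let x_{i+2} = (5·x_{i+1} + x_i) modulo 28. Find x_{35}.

We have x_0 = 3; x_1 = 16; x_2 = 27; x_3 = 11; x_4 = 26; x_5 = 1; x_6 = 3; x_7 = 16.
Since (x_6, x_7) = (x_0, x_1) = (3, 16) (two consecutive terms determine the rest), the sequence is periodic with period 6.
So x_{35} = x_{0 + ((35-0) mod 6)} = x_5 = 1.

1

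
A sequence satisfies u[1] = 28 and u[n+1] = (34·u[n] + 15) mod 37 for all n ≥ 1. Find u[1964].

u[1] = 28; u[2] = 5; u[3] = 0; u[4] = 15; u[5] = 7; u[6] = 31; u[7] = 33; u[8] = 27; u[9] = 8; u[10] = 28.
Since u[10] = u[1] = 28, the sequence is periodic with period 9.
So u[1964] = u[1 + ((1964-1) mod 9)] = u[2] = 5.

5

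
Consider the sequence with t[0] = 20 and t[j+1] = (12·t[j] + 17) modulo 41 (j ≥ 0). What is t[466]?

13

We have t[0] = 20,  t[1] = 11,  t[2] = 26,  t[3] = 1,  t[4] = 29,  t[5] = 37,  t[6] = 10,  t[7] = 14,  t[8] = 21,  t[9] = 23,  t[10] = 6,  t[11] = 7,  t[12] = 19,  t[13] = 40,  t[14] = 5,  t[15] = 36,  t[16] = 39,  t[17] = 34,  t[18] = 15,  t[19] = 33,  t[20] = 3,  t[21] = 12,  t[22] = 38,  t[23] = 22,  t[24] = 35,  t[25] = 27,  t[26] = 13,  t[27] = 9,  t[28] = 2,  t[29] = 0,  t[30] = 17,  t[31] = 16,  t[32] = 4,  t[33] = 24,  t[34] = 18,  t[35] = 28,  t[36] = 25,  t[37] = 30,  t[38] = 8,  t[39] = 31,  t[40] = 20.
Since t[40] = t[0] = 20, the sequence is periodic with period 40.
So t[466] = t[0 + ((466-0) mod 40)] = t[26] = 13.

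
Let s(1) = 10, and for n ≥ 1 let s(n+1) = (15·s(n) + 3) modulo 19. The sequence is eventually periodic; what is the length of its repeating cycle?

We have s(1) = 10; s(2) = 1; s(3) = 18; s(4) = 7; s(5) = 13; s(6) = 8; s(7) = 9; s(8) = 5; s(9) = 2; s(10) = 14; s(11) = 4; s(12) = 6; s(13) = 17; s(14) = 11; s(15) = 16; s(16) = 15; s(17) = 0; s(18) = 3; s(19) = 10.
The sequence repeats with period 18.

18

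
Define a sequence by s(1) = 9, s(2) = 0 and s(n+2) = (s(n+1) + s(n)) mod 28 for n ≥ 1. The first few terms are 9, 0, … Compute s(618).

Listing terms: s(1) = 9; s(2) = 0; s(3) = 9; s(4) = 9; s(5) = 18; s(6) = 27; s(7) = 17; s(8) = 16; s(9) = 5; s(10) = 21; s(11) = 26; s(12) = 19; s(13) = 17; s(14) = 8; s(15) = 25; s(16) = 5; s(17) = 2; s(18) = 7; s(19) = 9; s(20) = 16; s(21) = 25; s(22) = 13; s(23) = 10; s(24) = 23; s(25) = 5; s(26) = 0; s(27) = 5; s(28) = 5; s(29) = 10; s(30) = 15; s(31) = 25; s(32) = 12; s(33) = 9; s(34) = 21; s(35) = 2; s(36) = 23; s(37) = 25; s(38) = 20; s(39) = 17; s(40) = 9; s(41) = 26; s(42) = 7; s(43) = 5; s(44) = 12; s(45) = 17; s(46) = 1; s(47) = 18; s(48) = 19; s(49) = 9; s(50) = 0.
The sequence repeats with period 48.
So s(618) = s(1 + ((618-1) mod 48)) = s(42) = 7.

7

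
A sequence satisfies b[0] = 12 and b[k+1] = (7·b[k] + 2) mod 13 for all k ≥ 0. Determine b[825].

We have b[0] = 12; b[1] = 8; b[2] = 6; b[3] = 5; b[4] = 11; b[5] = 1; b[6] = 9; b[7] = 0; b[8] = 2; b[9] = 3; b[10] = 10; b[11] = 7; b[12] = 12.
The sequence repeats with period 12.
(825 - 0) mod 12 = 9, so b[825] = b[9] = 3.

3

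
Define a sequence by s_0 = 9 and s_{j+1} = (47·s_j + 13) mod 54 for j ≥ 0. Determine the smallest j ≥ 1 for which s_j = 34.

Computing terms: s_0 = 9,  s_1 = 4,  s_2 = 39,  s_3 = 10,  s_4 = 51,  s_5 = 34,  s_6 = 45,  s_7 = 22,  s_8 = 21,  s_9 = 28,  s_{10} = 33,  s_{11} = 52,  s_{12} = 27,  s_{13} = 40,  s_{14} = 3,  s_{15} = 46,  s_{16} = 15,  s_{17} = 16,  s_{18} = 9.
The sequence repeats with period 18.
The value 34 first appears (with j ≥ 1) at s_5.

5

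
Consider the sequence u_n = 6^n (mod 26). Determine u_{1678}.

4

u_1 = 6,  u_2 = 10,  u_3 = 8,  u_4 = 22,  u_5 = 2,  u_6 = 12,  u_7 = 20,  u_8 = 16,  u_9 = 18,  u_{10} = 4,  u_{11} = 24,  u_{12} = 14,  u_{13} = 6.
The sequence repeats with period 12.
(1678 - 1) mod 12 = 9, so u_{1678} = u_{10} = 4.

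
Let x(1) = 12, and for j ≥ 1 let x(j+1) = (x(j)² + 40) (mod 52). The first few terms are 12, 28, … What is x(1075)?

44

Computing terms: x(1) = 12; x(2) = 28; x(3) = 44; x(4) = 0; x(5) = 40; x(6) = 28.
Since x(6) = x(2) = 28, the sequence is eventually periodic: after a pre-period of length 1 it cycles with period 4.
For j ≥ 2, x(j) depends only on (j - 2) mod 4. (1075 - 2) mod 4 = 1, so x(1075) = x(3) = 44.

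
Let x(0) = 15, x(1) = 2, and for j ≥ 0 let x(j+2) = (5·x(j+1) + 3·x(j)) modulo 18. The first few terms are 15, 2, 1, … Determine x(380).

x(0) = 15,  x(1) = 2,  x(2) = 1,  x(3) = 11,  x(4) = 4,  x(5) = 17,  x(6) = 7,  x(7) = 14,  x(8) = 1,  x(9) = 11.
Since (x(8), x(9)) = (x(2), x(3)) = (1, 11) (two consecutive terms determine the rest), the sequence is eventually periodic: after a pre-period of length 2 it cycles with period 6.
For j ≥ 2, x(j) depends only on (j - 2) mod 6. (380 - 2) mod 6 = 0, so x(380) = x(2) = 1.

1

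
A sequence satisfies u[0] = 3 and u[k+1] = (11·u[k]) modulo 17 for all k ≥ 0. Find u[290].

Computing terms: u[0] = 3; u[1] = 16; u[2] = 6; u[3] = 15; u[4] = 12; u[5] = 13; u[6] = 7; u[7] = 9; u[8] = 14; u[9] = 1; u[10] = 11; u[11] = 2; u[12] = 5; u[13] = 4; u[14] = 10; u[15] = 8; u[16] = 3.
The sequence repeats with period 16.
(290 - 0) mod 16 = 2, so u[290] = u[2] = 6.

6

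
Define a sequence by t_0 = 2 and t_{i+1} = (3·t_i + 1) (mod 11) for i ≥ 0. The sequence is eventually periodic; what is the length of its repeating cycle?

5

Listing terms: t_0 = 2,  t_1 = 7,  t_2 = 0,  t_3 = 1,  t_4 = 4,  t_5 = 2.
The sequence repeats with period 5.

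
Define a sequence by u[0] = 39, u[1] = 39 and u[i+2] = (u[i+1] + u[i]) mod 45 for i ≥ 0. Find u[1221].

u[0] = 39,  u[1] = 39,  u[2] = 33,  u[3] = 27,  u[4] = 15,  u[5] = 42,  u[6] = 12,  u[7] = 9,  u[8] = 21,  u[9] = 30,  u[10] = 6,  u[11] = 36,  u[12] = 42,  u[13] = 33,  u[14] = 30,  u[15] = 18,  u[16] = 3,  u[17] = 21,  u[18] = 24,  u[19] = 0,  u[20] = 24,  u[21] = 24,  u[22] = 3,  u[23] = 27,  u[24] = 30,  u[25] = 12,  u[26] = 42,  u[27] = 9,  u[28] = 6,  u[29] = 15,  u[30] = 21,  u[31] = 36,  u[32] = 12,  u[33] = 3,  u[34] = 15,  u[35] = 18,  u[36] = 33,  u[37] = 6,  u[38] = 39,  u[39] = 0,  u[40] = 39,  u[41] = 39.
The sequence repeats with period 40.
(1221 - 0) mod 40 = 21, so u[1221] = u[21] = 24.

24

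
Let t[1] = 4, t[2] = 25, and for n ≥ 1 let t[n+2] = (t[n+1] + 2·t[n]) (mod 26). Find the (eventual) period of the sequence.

12

t[1] = 4; t[2] = 25; t[3] = 7; t[4] = 5; t[5] = 19; t[6] = 3; t[7] = 15; t[8] = 21; t[9] = 25; t[10] = 15; t[11] = 13; t[12] = 17; t[13] = 17; t[14] = 25; t[15] = 7.
Since (t[14], t[15]) = (t[2], t[3]) = (25, 7) (two consecutive terms determine the rest), the sequence is eventually periodic: after a pre-period of length 1 it cycles with period 12.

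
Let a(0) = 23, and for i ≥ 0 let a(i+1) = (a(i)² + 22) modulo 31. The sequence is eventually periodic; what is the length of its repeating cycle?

Computing terms: a(0) = 23,  a(1) = 24,  a(2) = 9,  a(3) = 10,  a(4) = 29,  a(5) = 26,  a(6) = 16,  a(7) = 30,  a(8) = 23.
The sequence repeats with period 8.

8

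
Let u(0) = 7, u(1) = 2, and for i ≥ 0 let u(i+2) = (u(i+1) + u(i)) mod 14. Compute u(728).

7

u(0) = 7,  u(1) = 2,  u(2) = 9,  u(3) = 11,  u(4) = 6,  u(5) = 3,  u(6) = 9,  u(7) = 12,  u(8) = 7,  u(9) = 5,  u(10) = 12,  u(11) = 3,  u(12) = 1,  u(13) = 4,  u(14) = 5,  u(15) = 9,  u(16) = 0,  u(17) = 9,  u(18) = 9,  u(19) = 4,  u(20) = 13,  u(21) = 3,  u(22) = 2,  u(23) = 5,  u(24) = 7,  u(25) = 12,  u(26) = 5,  u(27) = 3,  u(28) = 8,  u(29) = 11,  u(30) = 5,  u(31) = 2,  u(32) = 7,  u(33) = 9,  u(34) = 2,  u(35) = 11,  u(36) = 13,  u(37) = 10,  u(38) = 9,  u(39) = 5,  u(40) = 0,  u(41) = 5,  u(42) = 5,  u(43) = 10,  u(44) = 1,  u(45) = 11,  u(46) = 12,  u(47) = 9,  u(48) = 7,  u(49) = 2.
The sequence repeats with period 48.
(728 - 0) mod 48 = 8, so u(728) = u(8) = 7.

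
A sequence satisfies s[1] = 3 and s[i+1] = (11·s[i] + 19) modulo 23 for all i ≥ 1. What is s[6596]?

0

Computing terms: s[1] = 3,  s[2] = 6,  s[3] = 16,  s[4] = 11,  s[5] = 2,  s[6] = 18,  s[7] = 10,  s[8] = 14,  s[9] = 12,  s[10] = 13,  s[11] = 1,  s[12] = 7,  s[13] = 4,  s[14] = 17,  s[15] = 22,  s[16] = 8,  s[17] = 15,  s[18] = 0,  s[19] = 19,  s[20] = 21,  s[21] = 20,  s[22] = 9,  s[23] = 3.
Since s[23] = s[1] = 3, the sequence is periodic with period 22.
So s[6596] = s[1 + ((6596-1) mod 22)] = s[18] = 0.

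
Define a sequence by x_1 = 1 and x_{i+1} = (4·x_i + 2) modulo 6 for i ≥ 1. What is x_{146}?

Listing terms: x_1 = 1; x_2 = 0; x_3 = 2; x_4 = 4; x_5 = 0.
Since x_5 = x_2 = 0, the sequence is eventually periodic: after a pre-period of length 1 it cycles with period 3.
For i ≥ 2, x_i depends only on (i - 2) mod 3. (146 - 2) mod 3 = 0, so x_{146} = x_2 = 0.

0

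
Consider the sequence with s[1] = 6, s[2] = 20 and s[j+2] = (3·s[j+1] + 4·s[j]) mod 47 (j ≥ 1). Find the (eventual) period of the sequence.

46

s[1] = 6,  s[2] = 20,  s[3] = 37,  s[4] = 3,  s[5] = 16,  s[6] = 13,  s[7] = 9,  s[8] = 32,  s[9] = 38,  s[10] = 7,  s[11] = 32,  s[12] = 30,  s[13] = 30,  s[14] = 22,  s[15] = 45,  s[16] = 35,  s[17] = 3,  s[18] = 8,  s[19] = 36,  s[20] = 46,  s[21] = 0,  s[22] = 43,  s[23] = 35,  s[24] = 42,  s[25] = 31,  s[26] = 26,  s[27] = 14,  s[28] = 5,  s[29] = 24,  s[30] = 45,  s[31] = 43,  s[32] = 27,  s[33] = 18,  s[34] = 21,  s[35] = 41,  s[36] = 19,  s[37] = 33,  s[38] = 34,  s[39] = 46,  s[40] = 39,  s[41] = 19,  s[42] = 25,  s[43] = 10,  s[44] = 36,  s[45] = 7,  s[46] = 24,  s[47] = 6,  s[48] = 20.
The sequence repeats with period 46.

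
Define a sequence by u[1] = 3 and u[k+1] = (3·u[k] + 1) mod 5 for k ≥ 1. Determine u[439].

1

Listing terms: u[1] = 3, u[2] = 0, u[3] = 1, u[4] = 4, u[5] = 3.
The sequence repeats with period 4.
(439 - 1) mod 4 = 2, so u[439] = u[3] = 1.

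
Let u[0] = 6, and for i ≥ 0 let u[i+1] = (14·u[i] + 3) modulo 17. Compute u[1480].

We have u[0] = 6,  u[1] = 2,  u[2] = 14,  u[3] = 12,  u[4] = 1,  u[5] = 0,  u[6] = 3,  u[7] = 11,  u[8] = 4,  u[9] = 8,  u[10] = 13,  u[11] = 15,  u[12] = 9,  u[13] = 10,  u[14] = 7,  u[15] = 16,  u[16] = 6.
Since u[16] = u[0] = 6, the sequence is periodic with period 16.
(1480 - 0) mod 16 = 8, so u[1480] = u[8] = 4.

4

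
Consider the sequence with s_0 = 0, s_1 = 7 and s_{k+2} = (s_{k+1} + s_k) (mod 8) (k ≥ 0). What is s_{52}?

5

s_0 = 0; s_1 = 7; s_2 = 7; s_3 = 6; s_4 = 5; s_5 = 3; s_6 = 0; s_7 = 3; s_8 = 3; s_9 = 6; s_{10} = 1; s_{11} = 7; s_{12} = 0; s_{13} = 7.
The sequence repeats with period 12.
(52 - 0) mod 12 = 4, so s_{52} = s_4 = 5.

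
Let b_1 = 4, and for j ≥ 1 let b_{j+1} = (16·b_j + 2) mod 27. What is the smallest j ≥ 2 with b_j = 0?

We have b_1 = 4,  b_2 = 12,  b_3 = 5,  b_4 = 1,  b_5 = 18,  b_6 = 20,  b_7 = 25,  b_8 = 24,  b_9 = 8,  b_{10} = 22,  b_{11} = 3,  b_{12} = 23,  b_{13} = 19,  b_{14} = 9,  b_{15} = 11,  b_{16} = 16,  b_{17} = 15,  b_{18} = 26,  b_{19} = 13,  b_{20} = 21,  b_{21} = 14,  b_{22} = 10,  b_{23} = 0,  b_{24} = 2,  b_{25} = 7,  b_{26} = 6,  b_{27} = 17,  b_{28} = 4.
Since b_{28} = b_1 = 4, the sequence is periodic with period 27.
The value 0 first appears (with j ≥ 2) at b_{23}.

23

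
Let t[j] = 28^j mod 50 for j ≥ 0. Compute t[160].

26

Listing terms: t[0] = 1,  t[1] = 28,  t[2] = 34,  t[3] = 2,  t[4] = 6,  t[5] = 18,  t[6] = 4,  t[7] = 12,  t[8] = 36,  t[9] = 8,  t[10] = 24,  t[11] = 22,  t[12] = 16,  t[13] = 48,  t[14] = 44,  t[15] = 32,  t[16] = 46,  t[17] = 38,  t[18] = 14,  t[19] = 42,  t[20] = 26,  t[21] = 28.
Since t[21] = t[1] = 28, the sequence is eventually periodic: after a pre-period of length 1 it cycles with period 20.
For j ≥ 1, t[j] depends only on (j - 1) mod 20. (160 - 1) mod 20 = 19, so t[160] = t[20] = 26.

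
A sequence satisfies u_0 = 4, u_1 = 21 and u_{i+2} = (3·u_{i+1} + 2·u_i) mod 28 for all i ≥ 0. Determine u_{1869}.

Computing terms: u_0 = 4; u_1 = 21; u_2 = 15; u_3 = 3; u_4 = 11; u_5 = 11; u_6 = 27; u_7 = 19; u_8 = 27; u_9 = 7; u_{10} = 19; u_{11} = 15; u_{12} = 27; u_{13} = 27; u_{14} = 23; u_{15} = 11; u_{16} = 23; u_{17} = 7; u_{18} = 11; u_{19} = 19; u_{20} = 23; u_{21} = 23; u_{22} = 3; u_{23} = 27; u_{24} = 3; u_{25} = 7; u_{26} = 27; u_{27} = 11; u_{28} = 3; u_{29} = 3; u_{30} = 15; u_{31} = 23; u_{32} = 15; u_{33} = 7; u_{34} = 23; u_{35} = 27; u_{36} = 15; u_{37} = 15; u_{38} = 19; u_{39} = 3; u_{40} = 19; u_{41} = 7; u_{42} = 3; u_{43} = 23; u_{44} = 19; u_{45} = 19; u_{46} = 11; u_{47} = 15; u_{48} = 11; u_{49} = 7; u_{50} = 15; u_{51} = 3.
Since (u_{50}, u_{51}) = (u_2, u_3) = (15, 3) (two consecutive terms determine the rest), the sequence is eventually periodic: after a pre-period of length 2 it cycles with period 48.
For i ≥ 2, u_i depends only on (i - 2) mod 48. (1869 - 2) mod 48 = 43, so u_{1869} = u_{45} = 19.

19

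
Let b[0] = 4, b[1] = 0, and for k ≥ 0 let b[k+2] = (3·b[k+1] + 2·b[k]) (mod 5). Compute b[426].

3

We have b[0] = 4; b[1] = 0; b[2] = 3; b[3] = 4; b[4] = 3; b[5] = 2; b[6] = 2; b[7] = 0; b[8] = 4; b[9] = 2; b[10] = 4; b[11] = 1; b[12] = 1; b[13] = 0; b[14] = 2; b[15] = 1; b[16] = 2; b[17] = 3; b[18] = 3; b[19] = 0; b[20] = 1; b[21] = 3; b[22] = 1; b[23] = 4; b[24] = 4; b[25] = 0.
The sequence repeats with period 24.
(426 - 0) mod 24 = 18, so b[426] = b[18] = 3.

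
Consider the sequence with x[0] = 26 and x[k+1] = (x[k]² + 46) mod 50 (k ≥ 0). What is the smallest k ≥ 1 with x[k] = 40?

5

Computing terms: x[0] = 26, x[1] = 22, x[2] = 30, x[3] = 46, x[4] = 12, x[5] = 40, x[6] = 46.
Since x[6] = x[3] = 46, the sequence is eventually periodic: after a pre-period of length 3 it cycles with period 3.
The value 40 first appears (with k ≥ 1) at x[5].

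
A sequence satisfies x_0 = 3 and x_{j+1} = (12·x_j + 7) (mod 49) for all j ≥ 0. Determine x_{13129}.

29

Computing terms: x_0 = 3,  x_1 = 43,  x_2 = 33,  x_3 = 11,  x_4 = 41,  x_5 = 9,  x_6 = 17,  x_7 = 15,  x_8 = 40,  x_9 = 46,  x_{10} = 20,  x_{11} = 2,  x_{12} = 31,  x_{13} = 36,  x_{14} = 47,  x_{15} = 32,  x_{16} = 48,  x_{17} = 44,  x_{18} = 45,  x_{19} = 8,  x_{20} = 5,  x_{21} = 18,  x_{22} = 27,  x_{23} = 37,  x_{24} = 10,  x_{25} = 29,  x_{26} = 12,  x_{27} = 4,  x_{28} = 6,  x_{29} = 30,  x_{30} = 24,  x_{31} = 1,  x_{32} = 19,  x_{33} = 39,  x_{34} = 34,  x_{35} = 23,  x_{36} = 38,  x_{37} = 22,  x_{38} = 26,  x_{39} = 25,  x_{40} = 13,  x_{41} = 16,  x_{42} = 3.
Since x_{42} = x_0 = 3, the sequence is periodic with period 42.
So x_{13129} = x_{0 + ((13129-0) mod 42)} = x_{25} = 29.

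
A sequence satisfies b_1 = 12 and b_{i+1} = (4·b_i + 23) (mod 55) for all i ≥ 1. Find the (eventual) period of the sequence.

Listing terms: b_1 = 12, b_2 = 16, b_3 = 32, b_4 = 41, b_5 = 22, b_6 = 1, b_7 = 27, b_8 = 21, b_9 = 52, b_{10} = 11, b_{11} = 12.
Since b_{11} = b_1 = 12, the sequence is periodic with period 10.

10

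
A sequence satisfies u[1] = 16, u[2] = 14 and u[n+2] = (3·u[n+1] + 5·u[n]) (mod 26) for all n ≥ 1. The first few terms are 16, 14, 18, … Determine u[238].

Listing terms: u[1] = 16, u[2] = 14, u[3] = 18, u[4] = 20, u[5] = 20, u[6] = 4, u[7] = 8, u[8] = 18, u[9] = 16, u[10] = 8, u[11] = 0, u[12] = 14, u[13] = 16, u[14] = 14.
Since (u[13], u[14]) = (u[1], u[2]) = (16, 14) (two consecutive terms determine the rest), the sequence is periodic with period 12.
(238 - 1) mod 12 = 9, so u[238] = u[10] = 8.

8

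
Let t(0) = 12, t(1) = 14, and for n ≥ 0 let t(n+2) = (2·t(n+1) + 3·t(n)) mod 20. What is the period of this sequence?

Listing terms: t(0) = 12,  t(1) = 14,  t(2) = 4,  t(3) = 10,  t(4) = 12,  t(5) = 14.
Since (t(4), t(5)) = (t(0), t(1)) = (12, 14) (two consecutive terms determine the rest), the sequence is periodic with period 4.

4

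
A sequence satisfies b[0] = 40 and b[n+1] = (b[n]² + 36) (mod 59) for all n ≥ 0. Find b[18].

26

b[0] = 40; b[1] = 43; b[2] = 56; b[3] = 45; b[4] = 55; b[5] = 52; b[6] = 26; b[7] = 4; b[8] = 52.
Since b[8] = b[5] = 52, the sequence is eventually periodic: after a pre-period of length 5 it cycles with period 3.
For n ≥ 5, b[n] depends only on (n - 5) mod 3. (18 - 5) mod 3 = 1, so b[18] = b[6] = 26.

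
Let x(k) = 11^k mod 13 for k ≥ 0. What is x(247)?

2

We have x(0) = 1, x(1) = 11, x(2) = 4, x(3) = 5, x(4) = 3, x(5) = 7, x(6) = 12, x(7) = 2, x(8) = 9, x(9) = 8, x(10) = 10, x(11) = 6, x(12) = 1.
Since x(12) = x(0) = 1, the sequence is periodic with period 12.
(247 - 0) mod 12 = 7, so x(247) = x(7) = 2.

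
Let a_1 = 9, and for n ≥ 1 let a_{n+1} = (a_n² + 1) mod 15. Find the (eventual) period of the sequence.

We have a_1 = 9,  a_2 = 7,  a_3 = 5,  a_4 = 11,  a_5 = 2,  a_6 = 5.
Since a_6 = a_3 = 5, the sequence is eventually periodic: after a pre-period of length 2 it cycles with period 3.

3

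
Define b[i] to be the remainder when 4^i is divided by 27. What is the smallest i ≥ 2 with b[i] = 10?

3

Listing terms: b[1] = 4,  b[2] = 16,  b[3] = 10,  b[4] = 13,  b[5] = 25,  b[6] = 19,  b[7] = 22,  b[8] = 7,  b[9] = 1,  b[10] = 4.
Since b[10] = b[1] = 4, the sequence is periodic with period 9.
The value 10 first appears (with i ≥ 2) at b[3].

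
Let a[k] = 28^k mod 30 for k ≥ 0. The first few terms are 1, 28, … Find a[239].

We have a[0] = 1, a[1] = 28, a[2] = 4, a[3] = 22, a[4] = 16, a[5] = 28.
Since a[5] = a[1] = 28, the sequence is eventually periodic: after a pre-period of length 1 it cycles with period 4.
For k ≥ 1, a[k] depends only on (k - 1) mod 4. (239 - 1) mod 4 = 2, so a[239] = a[3] = 22.

22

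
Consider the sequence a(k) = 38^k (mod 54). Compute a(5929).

2

a(0) = 1; a(1) = 38; a(2) = 40; a(3) = 8; a(4) = 34; a(5) = 50; a(6) = 10; a(7) = 2; a(8) = 22; a(9) = 26; a(10) = 16; a(11) = 14; a(12) = 46; a(13) = 20; a(14) = 4; a(15) = 44; a(16) = 52; a(17) = 32; a(18) = 28; a(19) = 38.
Since a(19) = a(1) = 38, the sequence is eventually periodic: after a pre-period of length 1 it cycles with period 18.
For k ≥ 1, a(k) depends only on (k - 1) mod 18. (5929 - 1) mod 18 = 6, so a(5929) = a(7) = 2.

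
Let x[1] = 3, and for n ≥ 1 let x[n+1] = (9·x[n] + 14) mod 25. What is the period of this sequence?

10

Listing terms: x[1] = 3; x[2] = 16; x[3] = 8; x[4] = 11; x[5] = 13; x[6] = 6; x[7] = 18; x[8] = 1; x[9] = 23; x[10] = 21; x[11] = 3.
The sequence repeats with period 10.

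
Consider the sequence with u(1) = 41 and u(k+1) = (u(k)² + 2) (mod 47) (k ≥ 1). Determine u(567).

Listing terms: u(1) = 41,  u(2) = 38,  u(3) = 36,  u(4) = 29,  u(5) = 44,  u(6) = 11,  u(7) = 29.
Since u(7) = u(4) = 29, the sequence is eventually periodic: after a pre-period of length 3 it cycles with period 3.
For k ≥ 4, u(k) depends only on (k - 4) mod 3. (567 - 4) mod 3 = 2, so u(567) = u(6) = 11.

11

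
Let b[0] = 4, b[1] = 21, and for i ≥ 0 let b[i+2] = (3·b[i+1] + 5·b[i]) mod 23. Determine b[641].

b[0] = 4,  b[1] = 21,  b[2] = 14,  b[3] = 9,  b[4] = 5,  b[5] = 14,  b[6] = 21,  b[7] = 18,  b[8] = 21,  b[9] = 15,  b[10] = 12,  b[11] = 19,  b[12] = 2,  b[13] = 9,  b[14] = 14,  b[15] = 18,  b[16] = 9,  b[17] = 2,  b[18] = 5,  b[19] = 2,  b[20] = 8,  b[21] = 11,  b[22] = 4,  b[23] = 21.
Since (b[22], b[23]) = (b[0], b[1]) = (4, 21) (two consecutive terms determine the rest), the sequence is periodic with period 22.
(641 - 0) mod 22 = 3, so b[641] = b[3] = 9.

9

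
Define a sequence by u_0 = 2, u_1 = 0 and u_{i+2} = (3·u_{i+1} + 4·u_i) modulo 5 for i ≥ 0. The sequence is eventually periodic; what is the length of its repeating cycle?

10

Listing terms: u_0 = 2, u_1 = 0, u_2 = 3, u_3 = 4, u_4 = 4, u_5 = 3, u_6 = 0, u_7 = 2, u_8 = 1, u_9 = 1, u_{10} = 2, u_{11} = 0.
Since (u_{10}, u_{11}) = (u_0, u_1) = (2, 0) (two consecutive terms determine the rest), the sequence is periodic with period 10.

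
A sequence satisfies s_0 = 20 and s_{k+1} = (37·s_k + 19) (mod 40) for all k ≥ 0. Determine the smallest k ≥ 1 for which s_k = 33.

Listing terms: s_0 = 20, s_1 = 39, s_2 = 22, s_3 = 33, s_4 = 0, s_5 = 19, s_6 = 2, s_7 = 13, s_8 = 20.
The sequence repeats with period 8.
The value 33 first appears (with k ≥ 1) at s_3.

3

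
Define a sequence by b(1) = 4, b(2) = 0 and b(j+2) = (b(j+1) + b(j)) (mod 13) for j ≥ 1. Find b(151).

6

Computing terms: b(1) = 4, b(2) = 0, b(3) = 4, b(4) = 4, b(5) = 8, b(6) = 12, b(7) = 7, b(8) = 6, b(9) = 0, b(10) = 6, b(11) = 6, b(12) = 12, b(13) = 5, b(14) = 4, b(15) = 9, b(16) = 0, b(17) = 9, b(18) = 9, b(19) = 5, b(20) = 1, b(21) = 6, b(22) = 7, b(23) = 0, b(24) = 7, b(25) = 7, b(26) = 1, b(27) = 8, b(28) = 9, b(29) = 4, b(30) = 0.
Since (b(29), b(30)) = (b(1), b(2)) = (4, 0) (two consecutive terms determine the rest), the sequence is periodic with period 28.
So b(151) = b(1 + ((151-1) mod 28)) = b(11) = 6.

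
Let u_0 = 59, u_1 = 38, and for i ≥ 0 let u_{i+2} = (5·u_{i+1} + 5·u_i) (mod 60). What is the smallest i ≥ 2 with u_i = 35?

We have u_0 = 59; u_1 = 38; u_2 = 5; u_3 = 35; u_4 = 20; u_5 = 35; u_6 = 35; u_7 = 50; u_8 = 5; u_9 = 35.
Since (u_8, u_9) = (u_2, u_3) = (5, 35) (two consecutive terms determine the rest), the sequence is eventually periodic: after a pre-period of length 2 it cycles with period 6.
The value 35 first appears (with i ≥ 2) at u_3.

3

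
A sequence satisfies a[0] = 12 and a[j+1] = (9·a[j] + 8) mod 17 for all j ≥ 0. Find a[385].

14

Listing terms: a[0] = 12; a[1] = 14; a[2] = 15; a[3] = 7; a[4] = 3; a[5] = 1; a[6] = 0; a[7] = 8; a[8] = 12.
The sequence repeats with period 8.
(385 - 0) mod 8 = 1, so a[385] = a[1] = 14.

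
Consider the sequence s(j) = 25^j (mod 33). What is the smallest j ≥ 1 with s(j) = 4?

We have s(0) = 1,  s(1) = 25,  s(2) = 31,  s(3) = 16,  s(4) = 4,  s(5) = 1.
The sequence repeats with period 5.
The value 4 first appears (with j ≥ 1) at s(4).

4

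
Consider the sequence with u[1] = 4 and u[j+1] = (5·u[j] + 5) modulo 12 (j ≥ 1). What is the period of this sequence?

4

Listing terms: u[1] = 4, u[2] = 1, u[3] = 10, u[4] = 7, u[5] = 4.
The sequence repeats with period 4.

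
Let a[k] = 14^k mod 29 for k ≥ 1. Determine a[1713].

19

We have a[1] = 14, a[2] = 22, a[3] = 18, a[4] = 20, a[5] = 19, a[6] = 5, a[7] = 12, a[8] = 23, a[9] = 3, a[10] = 13, a[11] = 8, a[12] = 25, a[13] = 2, a[14] = 28, a[15] = 15, a[16] = 7, a[17] = 11, a[18] = 9, a[19] = 10, a[20] = 24, a[21] = 17, a[22] = 6, a[23] = 26, a[24] = 16, a[25] = 21, a[26] = 4, a[27] = 27, a[28] = 1, a[29] = 14.
The sequence repeats with period 28.
(1713 - 1) mod 28 = 4, so a[1713] = a[5] = 19.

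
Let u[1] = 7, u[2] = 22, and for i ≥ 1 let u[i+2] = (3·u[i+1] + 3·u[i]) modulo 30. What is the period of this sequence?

u[1] = 7,  u[2] = 22,  u[3] = 27,  u[4] = 27,  u[5] = 12,  u[6] = 27,  u[7] = 27.
Since (u[6], u[7]) = (u[3], u[4]) = (27, 27) (two consecutive terms determine the rest), the sequence is eventually periodic: after a pre-period of length 2 it cycles with period 3.

3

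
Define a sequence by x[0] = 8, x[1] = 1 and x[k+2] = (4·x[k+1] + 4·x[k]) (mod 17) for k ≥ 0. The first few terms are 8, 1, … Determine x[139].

5

Computing terms: x[0] = 8, x[1] = 1, x[2] = 2, x[3] = 12, x[4] = 5, x[5] = 0, x[6] = 3, x[7] = 12, x[8] = 9, x[9] = 16, x[10] = 15, x[11] = 5, x[12] = 12, x[13] = 0, x[14] = 14, x[15] = 5, x[16] = 8, x[17] = 1.
The sequence repeats with period 16.
So x[139] = x[0 + ((139-0) mod 16)] = x[11] = 5.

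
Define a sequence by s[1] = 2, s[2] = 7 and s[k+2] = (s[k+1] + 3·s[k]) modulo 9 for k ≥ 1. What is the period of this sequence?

3

Listing terms: s[1] = 2, s[2] = 7, s[3] = 4, s[4] = 7, s[5] = 1, s[6] = 4, s[7] = 7.
Since (s[6], s[7]) = (s[3], s[4]) = (4, 7) (two consecutive terms determine the rest), the sequence is eventually periodic: after a pre-period of length 2 it cycles with period 3.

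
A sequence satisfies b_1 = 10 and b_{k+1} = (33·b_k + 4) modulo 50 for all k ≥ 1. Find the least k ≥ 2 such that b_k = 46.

Computing terms: b_1 = 10, b_2 = 34, b_3 = 26, b_4 = 12, b_5 = 0, b_6 = 4, b_7 = 36, b_8 = 42, b_9 = 40, b_{10} = 24, b_{11} = 46, b_{12} = 22, b_{13} = 30, b_{14} = 44, b_{15} = 6, b_{16} = 2, b_{17} = 20, b_{18} = 14, b_{19} = 16, b_{20} = 32, b_{21} = 10.
Since b_{21} = b_1 = 10, the sequence is periodic with period 20.
The value 46 first appears (with k ≥ 2) at b_{11}.

11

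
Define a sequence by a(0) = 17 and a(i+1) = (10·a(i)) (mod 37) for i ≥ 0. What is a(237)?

17

a(0) = 17, a(1) = 22, a(2) = 35, a(3) = 17.
The sequence repeats with period 3.
(237 - 0) mod 3 = 0, so a(237) = a(0) = 17.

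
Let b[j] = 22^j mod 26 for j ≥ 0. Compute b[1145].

16

Listing terms: b[0] = 1; b[1] = 22; b[2] = 16; b[3] = 14; b[4] = 22.
Since b[4] = b[1] = 22, the sequence is eventually periodic: after a pre-period of length 1 it cycles with period 3.
For j ≥ 1, b[j] depends only on (j - 1) mod 3. (1145 - 1) mod 3 = 1, so b[1145] = b[2] = 16.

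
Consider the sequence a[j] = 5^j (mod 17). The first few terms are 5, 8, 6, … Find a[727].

Computing terms: a[1] = 5,  a[2] = 8,  a[3] = 6,  a[4] = 13,  a[5] = 14,  a[6] = 2,  a[7] = 10,  a[8] = 16,  a[9] = 12,  a[10] = 9,  a[11] = 11,  a[12] = 4,  a[13] = 3,  a[14] = 15,  a[15] = 7,  a[16] = 1,  a[17] = 5.
The sequence repeats with period 16.
(727 - 1) mod 16 = 6, so a[727] = a[7] = 10.

10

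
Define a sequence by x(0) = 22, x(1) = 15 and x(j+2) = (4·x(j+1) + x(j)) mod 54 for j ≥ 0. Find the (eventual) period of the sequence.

24

Computing terms: x(0) = 22,  x(1) = 15,  x(2) = 28,  x(3) = 19,  x(4) = 50,  x(5) = 3,  x(6) = 8,  x(7) = 35,  x(8) = 40,  x(9) = 33,  x(10) = 10,  x(11) = 19,  x(12) = 32,  x(13) = 39,  x(14) = 26,  x(15) = 35,  x(16) = 4,  x(17) = 51,  x(18) = 46,  x(19) = 19,  x(20) = 14,  x(21) = 21,  x(22) = 44,  x(23) = 35,  x(24) = 22,  x(25) = 15.
The sequence repeats with period 24.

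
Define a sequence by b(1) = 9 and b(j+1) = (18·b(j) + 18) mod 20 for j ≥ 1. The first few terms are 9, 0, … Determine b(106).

Computing terms: b(1) = 9, b(2) = 0, b(3) = 18, b(4) = 2, b(5) = 14, b(6) = 10, b(7) = 18.
Since b(7) = b(3) = 18, the sequence is eventually periodic: after a pre-period of length 2 it cycles with period 4.
For j ≥ 3, b(j) depends only on (j - 3) mod 4. (106 - 3) mod 4 = 3, so b(106) = b(6) = 10.

10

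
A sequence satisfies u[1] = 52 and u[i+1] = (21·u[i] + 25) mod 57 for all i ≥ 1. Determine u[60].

We have u[1] = 52, u[2] = 34, u[3] = 55, u[4] = 40, u[5] = 10, u[6] = 7, u[7] = 1, u[8] = 46, u[9] = 22, u[10] = 31, u[11] = 49, u[12] = 28, u[13] = 43, u[14] = 16, u[15] = 19, u[16] = 25, u[17] = 37, u[18] = 4, u[19] = 52.
The sequence repeats with period 18.
(60 - 1) mod 18 = 5, so u[60] = u[6] = 7.

7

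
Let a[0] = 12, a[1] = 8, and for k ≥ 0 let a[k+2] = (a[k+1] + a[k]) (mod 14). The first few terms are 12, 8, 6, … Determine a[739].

a[0] = 12, a[1] = 8, a[2] = 6, a[3] = 0, a[4] = 6, a[5] = 6, a[6] = 12, a[7] = 4, a[8] = 2, a[9] = 6, a[10] = 8, a[11] = 0, a[12] = 8, a[13] = 8, a[14] = 2, a[15] = 10, a[16] = 12, a[17] = 8.
The sequence repeats with period 16.
(739 - 0) mod 16 = 3, so a[739] = a[3] = 0.

0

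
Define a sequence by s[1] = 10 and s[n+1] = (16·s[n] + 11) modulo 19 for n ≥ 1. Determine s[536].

Computing terms: s[1] = 10; s[2] = 0; s[3] = 11; s[4] = 16; s[5] = 1; s[6] = 8; s[7] = 6; s[8] = 12; s[9] = 13; s[10] = 10.
The sequence repeats with period 9.
So s[536] = s[1 + ((536-1) mod 9)] = s[5] = 1.

1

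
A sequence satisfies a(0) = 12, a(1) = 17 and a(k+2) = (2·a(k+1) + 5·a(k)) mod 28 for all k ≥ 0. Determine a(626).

10

Listing terms: a(0) = 12,  a(1) = 17,  a(2) = 10,  a(3) = 21,  a(4) = 8,  a(5) = 9,  a(6) = 2,  a(7) = 21,  a(8) = 24,  a(9) = 13,  a(10) = 6,  a(11) = 21,  a(12) = 16,  a(13) = 25,  a(14) = 18,  a(15) = 21,  a(16) = 20,  a(17) = 5,  a(18) = 26,  a(19) = 21,  a(20) = 4,  a(21) = 1,  a(22) = 22,  a(23) = 21,  a(24) = 12,  a(25) = 17.
Since (a(24), a(25)) = (a(0), a(1)) = (12, 17) (two consecutive terms determine the rest), the sequence is periodic with period 24.
(626 - 0) mod 24 = 2, so a(626) = a(2) = 10.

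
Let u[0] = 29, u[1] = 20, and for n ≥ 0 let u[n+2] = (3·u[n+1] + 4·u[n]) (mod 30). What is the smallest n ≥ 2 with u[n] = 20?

6

Computing terms: u[0] = 29,  u[1] = 20,  u[2] = 26,  u[3] = 8,  u[4] = 8,  u[5] = 26,  u[6] = 20,  u[7] = 14,  u[8] = 2,  u[9] = 2,  u[10] = 14,  u[11] = 20,  u[12] = 26.
Since (u[11], u[12]) = (u[1], u[2]) = (20, 26) (two consecutive terms determine the rest), the sequence is eventually periodic: after a pre-period of length 1 it cycles with period 10.
The value 20 first appears (with n ≥ 2) at u[6].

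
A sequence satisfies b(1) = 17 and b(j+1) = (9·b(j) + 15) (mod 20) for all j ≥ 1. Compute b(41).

Listing terms: b(1) = 17, b(2) = 8, b(3) = 7, b(4) = 18, b(5) = 17.
Since b(5) = b(1) = 17, the sequence is periodic with period 4.
So b(41) = b(1 + ((41-1) mod 4)) = b(1) = 17.

17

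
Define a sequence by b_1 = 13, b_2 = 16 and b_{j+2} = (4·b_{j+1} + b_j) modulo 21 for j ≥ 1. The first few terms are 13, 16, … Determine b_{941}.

We have b_1 = 13,  b_2 = 16,  b_3 = 14,  b_4 = 9,  b_5 = 8,  b_6 = 20,  b_7 = 4,  b_8 = 15,  b_9 = 1,  b_{10} = 19,  b_{11} = 14,  b_{12} = 12,  b_{13} = 20,  b_{14} = 8,  b_{15} = 10,  b_{16} = 6,  b_{17} = 13,  b_{18} = 16.
Since (b_{17}, b_{18}) = (b_1, b_2) = (13, 16) (two consecutive terms determine the rest), the sequence is periodic with period 16.
(941 - 1) mod 16 = 12, so b_{941} = b_{13} = 20.

20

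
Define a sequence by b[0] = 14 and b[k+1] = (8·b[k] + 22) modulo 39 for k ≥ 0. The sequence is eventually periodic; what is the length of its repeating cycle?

Computing terms: b[0] = 14,  b[1] = 17,  b[2] = 2,  b[3] = 38,  b[4] = 14.
The sequence repeats with period 4.

4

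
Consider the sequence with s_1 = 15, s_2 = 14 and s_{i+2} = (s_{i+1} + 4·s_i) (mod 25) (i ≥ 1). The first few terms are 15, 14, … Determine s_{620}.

24

s_1 = 15; s_2 = 14; s_3 = 24; s_4 = 5; s_5 = 1; s_6 = 21; s_7 = 0; s_8 = 9; s_9 = 9; s_{10} = 20; s_{11} = 6; s_{12} = 11; s_{13} = 10; s_{14} = 4; s_{15} = 19; s_{16} = 10; s_{17} = 11; s_{18} = 1; s_{19} = 20; s_{20} = 24; s_{21} = 4; s_{22} = 0; s_{23} = 16; s_{24} = 16; s_{25} = 5; s_{26} = 19; s_{27} = 14; s_{28} = 15; s_{29} = 21; s_{30} = 6; s_{31} = 15; s_{32} = 14.
The sequence repeats with period 30.
So s_{620} = s_{1 + ((620-1) mod 30)} = s_{20} = 24.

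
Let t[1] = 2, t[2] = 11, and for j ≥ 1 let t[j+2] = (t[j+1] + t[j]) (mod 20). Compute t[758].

11

Computing terms: t[1] = 2; t[2] = 11; t[3] = 13; t[4] = 4; t[5] = 17; t[6] = 1; t[7] = 18; t[8] = 19; t[9] = 17; t[10] = 16; t[11] = 13; t[12] = 9; t[13] = 2; t[14] = 11.
Since (t[13], t[14]) = (t[1], t[2]) = (2, 11) (two consecutive terms determine the rest), the sequence is periodic with period 12.
(758 - 1) mod 12 = 1, so t[758] = t[2] = 11.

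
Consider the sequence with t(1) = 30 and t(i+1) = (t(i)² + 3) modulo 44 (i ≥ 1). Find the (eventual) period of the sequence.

Computing terms: t(1) = 30; t(2) = 23; t(3) = 4; t(4) = 19; t(5) = 12; t(6) = 15; t(7) = 8; t(8) = 23.
Since t(8) = t(2) = 23, the sequence is eventually periodic: after a pre-period of length 1 it cycles with period 6.

6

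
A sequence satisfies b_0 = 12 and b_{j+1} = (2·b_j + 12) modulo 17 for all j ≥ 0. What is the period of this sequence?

Listing terms: b_0 = 12; b_1 = 2; b_2 = 16; b_3 = 10; b_4 = 15; b_5 = 8; b_6 = 11; b_7 = 0; b_8 = 12.
The sequence repeats with period 8.

8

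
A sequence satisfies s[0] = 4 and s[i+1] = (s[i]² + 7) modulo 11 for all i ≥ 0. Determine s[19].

Computing terms: s[0] = 4; s[1] = 1; s[2] = 8; s[3] = 5; s[4] = 10; s[5] = 8.
Since s[5] = s[2] = 8, the sequence is eventually periodic: after a pre-period of length 2 it cycles with period 3.
For i ≥ 2, s[i] depends only on (i - 2) mod 3. (19 - 2) mod 3 = 2, so s[19] = s[4] = 10.

10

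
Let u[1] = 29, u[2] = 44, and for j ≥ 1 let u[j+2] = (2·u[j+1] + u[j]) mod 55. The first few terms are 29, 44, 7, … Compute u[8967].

37

Listing terms: u[1] = 29; u[2] = 44; u[3] = 7; u[4] = 3; u[5] = 13; u[6] = 29; u[7] = 16; u[8] = 6; u[9] = 28; u[10] = 7; u[11] = 42; u[12] = 36; u[13] = 4; u[14] = 44; u[15] = 37; u[16] = 8; u[17] = 53; u[18] = 4; u[19] = 6; u[20] = 16; u[21] = 38; u[22] = 37; u[23] = 2; u[24] = 41; u[25] = 29; u[26] = 44.
Since (u[25], u[26]) = (u[1], u[2]) = (29, 44) (two consecutive terms determine the rest), the sequence is periodic with period 24.
So u[8967] = u[1 + ((8967-1) mod 24)] = u[15] = 37.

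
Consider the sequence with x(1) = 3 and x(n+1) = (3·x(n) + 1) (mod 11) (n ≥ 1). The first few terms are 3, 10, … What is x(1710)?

Computing terms: x(1) = 3,  x(2) = 10,  x(3) = 9,  x(4) = 6,  x(5) = 8,  x(6) = 3.
The sequence repeats with period 5.
(1710 - 1) mod 5 = 4, so x(1710) = x(5) = 8.

8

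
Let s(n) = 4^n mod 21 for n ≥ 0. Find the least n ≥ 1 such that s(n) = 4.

1

Listing terms: s(0) = 1,  s(1) = 4,  s(2) = 16,  s(3) = 1.
Since s(3) = s(0) = 1, the sequence is periodic with period 3.
The value 4 first appears (with n ≥ 1) at s(1).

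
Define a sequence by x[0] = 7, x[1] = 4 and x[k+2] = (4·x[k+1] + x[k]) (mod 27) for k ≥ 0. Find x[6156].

20

Computing terms: x[0] = 7, x[1] = 4, x[2] = 23, x[3] = 15, x[4] = 2, x[5] = 23, x[6] = 13, x[7] = 21, x[8] = 16, x[9] = 4, x[10] = 5, x[11] = 24, x[12] = 20, x[13] = 23, x[14] = 4, x[15] = 12, x[16] = 25, x[17] = 4, x[18] = 14, x[19] = 6, x[20] = 11, x[21] = 23, x[22] = 22, x[23] = 3, x[24] = 7, x[25] = 4.
Since (x[24], x[25]) = (x[0], x[1]) = (7, 4) (two consecutive terms determine the rest), the sequence is periodic with period 24.
So x[6156] = x[0 + ((6156-0) mod 24)] = x[12] = 20.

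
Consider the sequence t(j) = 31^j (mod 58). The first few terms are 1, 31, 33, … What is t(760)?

Listing terms: t(0) = 1, t(1) = 31, t(2) = 33, t(3) = 37, t(4) = 45, t(5) = 3, t(6) = 35, t(7) = 41, t(8) = 53, t(9) = 19, t(10) = 9, t(11) = 47, t(12) = 7, t(13) = 43, t(14) = 57, t(15) = 27, t(16) = 25, t(17) = 21, t(18) = 13, t(19) = 55, t(20) = 23, t(21) = 17, t(22) = 5, t(23) = 39, t(24) = 49, t(25) = 11, t(26) = 51, t(27) = 15, t(28) = 1.
Since t(28) = t(0) = 1, the sequence is periodic with period 28.
(760 - 0) mod 28 = 4, so t(760) = t(4) = 45.

45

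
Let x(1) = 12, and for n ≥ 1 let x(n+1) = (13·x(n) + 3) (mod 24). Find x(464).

x(1) = 12, x(2) = 15, x(3) = 6, x(4) = 9, x(5) = 0, x(6) = 3, x(7) = 18, x(8) = 21, x(9) = 12.
The sequence repeats with period 8.
(464 - 1) mod 8 = 7, so x(464) = x(8) = 21.

21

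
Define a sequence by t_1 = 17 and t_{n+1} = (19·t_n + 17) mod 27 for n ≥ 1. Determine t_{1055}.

We have t_1 = 17,  t_2 = 16,  t_3 = 24,  t_4 = 14,  t_5 = 13,  t_6 = 21,  t_7 = 11,  t_8 = 10,  t_9 = 18,  t_{10} = 8,  t_{11} = 7,  t_{12} = 15,  t_{13} = 5,  t_{14} = 4,  t_{15} = 12,  t_{16} = 2,  t_{17} = 1,  t_{18} = 9,  t_{19} = 26,  t_{20} = 25,  t_{21} = 6,  t_{22} = 23,  t_{23} = 22,  t_{24} = 3,  t_{25} = 20,  t_{26} = 19,  t_{27} = 0,  t_{28} = 17.
The sequence repeats with period 27.
So t_{1055} = t_{1 + ((1055-1) mod 27)} = t_2 = 16.

16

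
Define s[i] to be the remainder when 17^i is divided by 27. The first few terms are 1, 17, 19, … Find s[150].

s[0] = 1,  s[1] = 17,  s[2] = 19,  s[3] = 26,  s[4] = 10,  s[5] = 8,  s[6] = 1.
The sequence repeats with period 6.
(150 - 0) mod 6 = 0, so s[150] = s[0] = 1.

1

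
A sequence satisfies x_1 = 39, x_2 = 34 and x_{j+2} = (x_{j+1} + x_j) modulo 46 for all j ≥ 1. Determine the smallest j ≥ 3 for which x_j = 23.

x_1 = 39,  x_2 = 34,  x_3 = 27,  x_4 = 15,  x_5 = 42,  x_6 = 11,  x_7 = 7,  x_8 = 18,  x_9 = 25,  x_{10} = 43,  x_{11} = 22,  x_{12} = 19,  x_{13} = 41,  x_{14} = 14,  x_{15} = 9,  x_{16} = 23,  x_{17} = 32,  x_{18} = 9,  x_{19} = 41,  x_{20} = 4,  x_{21} = 45,  x_{22} = 3,  x_{23} = 2,  x_{24} = 5,  x_{25} = 7,  x_{26} = 12,  x_{27} = 19,  x_{28} = 31,  x_{29} = 4,  x_{30} = 35,  x_{31} = 39,  x_{32} = 28,  x_{33} = 21,  x_{34} = 3,  x_{35} = 24,  x_{36} = 27,  x_{37} = 5,  x_{38} = 32,  x_{39} = 37,  x_{40} = 23,  x_{41} = 14,  x_{42} = 37,  x_{43} = 5,  x_{44} = 42,  x_{45} = 1,  x_{46} = 43,  x_{47} = 44,  x_{48} = 41,  x_{49} = 39,  x_{50} = 34.
The sequence repeats with period 48.
The value 23 first appears (with j ≥ 3) at x_{16}.

16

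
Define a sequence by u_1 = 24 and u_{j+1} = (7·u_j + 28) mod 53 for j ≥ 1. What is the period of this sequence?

26

Computing terms: u_1 = 24,  u_2 = 37,  u_3 = 22,  u_4 = 23,  u_5 = 30,  u_6 = 26,  u_7 = 51,  u_8 = 14,  u_9 = 20,  u_{10} = 9,  u_{11} = 38,  u_{12} = 29,  u_{13} = 19,  u_{14} = 2,  u_{15} = 42,  u_{16} = 4,  u_{17} = 3,  u_{18} = 49,  u_{19} = 0,  u_{20} = 28,  u_{21} = 12,  u_{22} = 6,  u_{23} = 17,  u_{24} = 41,  u_{25} = 50,  u_{26} = 7,  u_{27} = 24.
Since u_{27} = u_1 = 24, the sequence is periodic with period 26.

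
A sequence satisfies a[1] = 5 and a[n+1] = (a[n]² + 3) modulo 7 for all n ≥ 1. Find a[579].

3

Computing terms: a[1] = 5; a[2] = 0; a[3] = 3; a[4] = 5.
Since a[4] = a[1] = 5, the sequence is periodic with period 3.
So a[579] = a[1 + ((579-1) mod 3)] = a[3] = 3.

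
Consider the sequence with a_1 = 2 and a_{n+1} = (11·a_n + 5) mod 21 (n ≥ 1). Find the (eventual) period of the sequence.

6

We have a_1 = 2,  a_2 = 6,  a_3 = 8,  a_4 = 9,  a_5 = 20,  a_6 = 15,  a_7 = 2.
Since a_7 = a_1 = 2, the sequence is periodic with period 6.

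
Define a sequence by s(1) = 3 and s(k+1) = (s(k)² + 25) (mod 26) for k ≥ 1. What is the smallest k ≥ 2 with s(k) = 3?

7

s(1) = 3,  s(2) = 8,  s(3) = 11,  s(4) = 16,  s(5) = 21,  s(6) = 24,  s(7) = 3.
The sequence repeats with period 6.
The value 3 next appears (with k ≥ 2) at s(7).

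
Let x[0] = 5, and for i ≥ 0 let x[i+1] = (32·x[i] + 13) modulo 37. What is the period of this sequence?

Listing terms: x[0] = 5,  x[1] = 25,  x[2] = 36,  x[3] = 18,  x[4] = 34,  x[5] = 28,  x[6] = 21,  x[7] = 19,  x[8] = 29,  x[9] = 16,  x[10] = 7,  x[11] = 15,  x[12] = 12,  x[13] = 27,  x[14] = 26,  x[15] = 31,  x[16] = 6,  x[17] = 20,  x[18] = 24,  x[19] = 4,  x[20] = 30,  x[21] = 11,  x[22] = 32,  x[23] = 1,  x[24] = 8,  x[25] = 10,  x[26] = 0,  x[27] = 13,  x[28] = 22,  x[29] = 14,  x[30] = 17,  x[31] = 2,  x[32] = 3,  x[33] = 35,  x[34] = 23,  x[35] = 9,  x[36] = 5.
The sequence repeats with period 36.

36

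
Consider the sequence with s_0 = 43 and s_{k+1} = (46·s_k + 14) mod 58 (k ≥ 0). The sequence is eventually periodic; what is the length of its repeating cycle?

4

We have s_0 = 43,  s_1 = 20,  s_2 = 6,  s_3 = 0,  s_4 = 14,  s_5 = 20.
Since s_5 = s_1 = 20, the sequence is eventually periodic: after a pre-period of length 1 it cycles with period 4.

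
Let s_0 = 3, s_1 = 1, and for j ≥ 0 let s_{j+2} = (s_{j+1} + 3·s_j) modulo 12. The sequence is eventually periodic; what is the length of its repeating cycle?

Computing terms: s_0 = 3; s_1 = 1; s_2 = 10; s_3 = 1; s_4 = 7; s_5 = 10; s_6 = 7; s_7 = 1; s_8 = 10.
Since (s_7, s_8) = (s_1, s_2) = (1, 10) (two consecutive terms determine the rest), the sequence is eventually periodic: after a pre-period of length 1 it cycles with period 6.

6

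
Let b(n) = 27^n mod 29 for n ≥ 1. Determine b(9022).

Listing terms: b(1) = 27,  b(2) = 4,  b(3) = 21,  b(4) = 16,  b(5) = 26,  b(6) = 6,  b(7) = 17,  b(8) = 24,  b(9) = 10,  b(10) = 9,  b(11) = 11,  b(12) = 7,  b(13) = 15,  b(14) = 28,  b(15) = 2,  b(16) = 25,  b(17) = 8,  b(18) = 13,  b(19) = 3,  b(20) = 23,  b(21) = 12,  b(22) = 5,  b(23) = 19,  b(24) = 20,  b(25) = 18,  b(26) = 22,  b(27) = 14,  b(28) = 1,  b(29) = 27.
Since b(29) = b(1) = 27, the sequence is periodic with period 28.
(9022 - 1) mod 28 = 5, so b(9022) = b(6) = 6.

6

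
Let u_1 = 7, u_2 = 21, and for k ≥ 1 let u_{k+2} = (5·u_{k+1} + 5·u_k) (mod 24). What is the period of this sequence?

Computing terms: u_1 = 7; u_2 = 21; u_3 = 20; u_4 = 13; u_5 = 21; u_6 = 2; u_7 = 19; u_8 = 9; u_9 = 20; u_{10} = 1; u_{11} = 9; u_{12} = 2; u_{13} = 7; u_{14} = 21.
The sequence repeats with period 12.

12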